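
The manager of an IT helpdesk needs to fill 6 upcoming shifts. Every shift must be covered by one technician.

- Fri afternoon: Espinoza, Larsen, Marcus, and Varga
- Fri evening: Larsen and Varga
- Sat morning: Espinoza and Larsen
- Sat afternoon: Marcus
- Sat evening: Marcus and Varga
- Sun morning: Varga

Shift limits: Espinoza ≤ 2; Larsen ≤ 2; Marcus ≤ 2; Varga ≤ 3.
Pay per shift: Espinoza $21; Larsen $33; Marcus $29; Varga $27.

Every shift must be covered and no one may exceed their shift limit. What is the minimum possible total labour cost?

Sat afternoon can only be covered by Marcus, so that assignment is forced.
Sun morning can only be covered by Varga, so that assignment is forced.
Picking the cheapest available technician for each shift independently would cost $152, and that bound is achievable.
An optimal schedule: Fri afternoon→Espinoza, Fri evening→Varga, Sat morning→Espinoza, Sat afternoon→Marcus, Sat evening→Varga, Sun morning→Varga.
Total: 21 + 27 + 21 + 29 + 27 + 27 = $152.

$152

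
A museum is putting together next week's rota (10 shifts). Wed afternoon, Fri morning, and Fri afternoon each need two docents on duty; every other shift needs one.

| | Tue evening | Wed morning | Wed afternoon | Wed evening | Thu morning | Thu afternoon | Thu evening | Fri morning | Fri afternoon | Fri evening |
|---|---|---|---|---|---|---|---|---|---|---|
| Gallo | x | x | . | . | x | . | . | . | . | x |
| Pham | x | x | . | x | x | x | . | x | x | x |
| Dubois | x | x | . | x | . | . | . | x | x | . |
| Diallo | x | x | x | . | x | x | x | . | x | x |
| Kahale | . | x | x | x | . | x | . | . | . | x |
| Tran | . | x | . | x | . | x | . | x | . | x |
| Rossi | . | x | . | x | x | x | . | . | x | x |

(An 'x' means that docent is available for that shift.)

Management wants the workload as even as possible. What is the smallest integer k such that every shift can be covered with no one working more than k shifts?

2

With 7 docents and 13 worker-slots to fill, someone must work at least ⌈13/7⌉ = 2 shifts, so k ≥ 2.
k = 2 works: Tue evening→Gallo, Wed morning→Tran, Wed afternoon→Diallo+Kahale, Wed evening→Pham, Thu morning→Gallo, Thu afternoon→Kahale, Thu evening→Diallo, Fri morning→Pham+Dubois, Fri afternoon→Dubois+Rossi, Fri evening→Tran.
Loads: Gallo 2, Pham 2, Dubois 2, Diallo 2, Kahale 2, Tran 2, Rossi 1 — all ≤ 2.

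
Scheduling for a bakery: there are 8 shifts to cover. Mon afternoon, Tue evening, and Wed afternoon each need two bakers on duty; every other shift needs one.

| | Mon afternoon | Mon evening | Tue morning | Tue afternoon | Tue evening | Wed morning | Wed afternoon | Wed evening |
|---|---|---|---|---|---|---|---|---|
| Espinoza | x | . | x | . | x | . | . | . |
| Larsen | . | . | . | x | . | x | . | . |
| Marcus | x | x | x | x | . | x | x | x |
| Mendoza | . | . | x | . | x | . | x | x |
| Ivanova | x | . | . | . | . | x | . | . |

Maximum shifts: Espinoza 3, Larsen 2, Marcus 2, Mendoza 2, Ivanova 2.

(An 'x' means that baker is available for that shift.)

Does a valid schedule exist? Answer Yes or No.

No

Total capacity is 11 and 11 slots are needed, so capacity alone doesn't rule it out.
Shifts {Mon evening, Tue evening, Wed afternoon, Wed evening} need 6 worker-slots in total, but the bakers available for any of those shifts (Espinoza, Marcus, and Mendoza) can supply at most 5 among them. So no valid schedule exists.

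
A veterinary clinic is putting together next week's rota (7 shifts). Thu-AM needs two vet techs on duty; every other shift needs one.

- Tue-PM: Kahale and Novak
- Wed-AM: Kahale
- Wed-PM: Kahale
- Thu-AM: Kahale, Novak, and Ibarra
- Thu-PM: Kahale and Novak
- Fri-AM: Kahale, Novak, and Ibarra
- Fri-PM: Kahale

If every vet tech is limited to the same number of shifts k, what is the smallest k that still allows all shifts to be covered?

With 3 vet techs and 8 worker-slots to fill, someone must work at least ⌈8/3⌉ = 3 shifts, so k ≥ 3.
k = 3 works: Tue-PM→Novak, Wed-AM→Kahale, Wed-PM→Kahale, Thu-AM→Novak+Ibarra, Thu-PM→Novak, Fri-AM→Ibarra, Fri-PM→Kahale.
Loads: Kahale 3, Novak 3, Ibarra 2 — all ≤ 3.

3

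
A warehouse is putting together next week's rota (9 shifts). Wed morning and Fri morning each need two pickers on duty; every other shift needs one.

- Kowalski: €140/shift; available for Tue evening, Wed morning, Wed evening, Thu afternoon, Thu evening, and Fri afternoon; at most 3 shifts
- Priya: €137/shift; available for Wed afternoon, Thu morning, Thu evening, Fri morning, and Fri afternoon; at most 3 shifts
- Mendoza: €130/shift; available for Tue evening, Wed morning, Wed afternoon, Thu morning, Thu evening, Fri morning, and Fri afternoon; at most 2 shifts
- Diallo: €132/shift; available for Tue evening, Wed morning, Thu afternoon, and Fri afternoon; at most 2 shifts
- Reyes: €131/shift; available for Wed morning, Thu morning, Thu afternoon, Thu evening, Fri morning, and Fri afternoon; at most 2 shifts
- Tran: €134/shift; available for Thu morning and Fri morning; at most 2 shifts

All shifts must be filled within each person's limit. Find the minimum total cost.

€1468

Wed evening can only be covered by Kowalski, so that assignment is forced.
Picking the cheapest available picker for each shift independently would cost €1443, but that ignores the shift limits.
An optimal schedule: Tue evening→Mendoza, Wed morning→Reyes+Diallo, Wed afternoon→Mendoza, Wed evening→Kowalski, Thu morning→Tran, Thu afternoon→Reyes, Thu evening→Priya, Fri morning→Tran+Priya, Fri afternoon→Diallo.
Total: 130 + 131 + 132 + 130 + 140 + 134 + 131 + 137 + 134 + 137 + 132 = €1468.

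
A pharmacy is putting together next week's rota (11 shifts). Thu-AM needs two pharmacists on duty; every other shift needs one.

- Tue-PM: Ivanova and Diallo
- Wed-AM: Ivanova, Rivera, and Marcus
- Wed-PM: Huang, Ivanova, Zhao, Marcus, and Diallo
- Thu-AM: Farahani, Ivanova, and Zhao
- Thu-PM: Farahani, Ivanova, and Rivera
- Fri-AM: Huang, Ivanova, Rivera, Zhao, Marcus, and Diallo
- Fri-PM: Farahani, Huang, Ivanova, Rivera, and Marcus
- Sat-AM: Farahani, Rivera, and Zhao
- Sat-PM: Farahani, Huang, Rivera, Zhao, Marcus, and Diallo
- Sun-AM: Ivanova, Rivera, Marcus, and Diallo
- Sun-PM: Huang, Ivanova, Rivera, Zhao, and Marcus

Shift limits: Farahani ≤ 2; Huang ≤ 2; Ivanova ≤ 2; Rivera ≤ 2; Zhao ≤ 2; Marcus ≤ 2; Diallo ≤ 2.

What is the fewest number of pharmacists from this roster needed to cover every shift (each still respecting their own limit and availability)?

12 slots to fill and no one can take more than 2, so at least ⌈12/2⌉ = 6 pharmacists are needed.
Farahani, Huang, Ivanova, Rivera, Zhao, and Marcus alone can cover everything: Tue-PM→Ivanova, Wed-AM→Ivanova, Wed-PM→Huang, Thu-AM→Farahani+Zhao, Thu-PM→Farahani, Fri-AM→Huang, Fri-PM→Marcus, Sat-AM→Rivera, Sat-PM→Zhao, Sun-AM→Rivera, Sun-PM→Marcus.

6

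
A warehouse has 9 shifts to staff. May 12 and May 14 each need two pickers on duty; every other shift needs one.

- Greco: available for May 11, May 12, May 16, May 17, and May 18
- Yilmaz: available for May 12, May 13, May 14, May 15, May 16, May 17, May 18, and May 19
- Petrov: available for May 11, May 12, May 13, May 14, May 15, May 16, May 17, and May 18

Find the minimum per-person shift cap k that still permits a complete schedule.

4

With 3 pickers and 11 worker-slots to fill, someone must work at least ⌈11/3⌉ = 4 shifts, so k ≥ 4.
k = 4 works: May 11→Greco, May 12→Greco+Petrov, May 13→Yilmaz, May 14→Yilmaz+Petrov, May 15→Yilmaz, May 16→Greco, May 17→Greco, May 18→Petrov, May 19→Yilmaz.
Loads: Greco 4, Yilmaz 4, Petrov 3 — all ≤ 4.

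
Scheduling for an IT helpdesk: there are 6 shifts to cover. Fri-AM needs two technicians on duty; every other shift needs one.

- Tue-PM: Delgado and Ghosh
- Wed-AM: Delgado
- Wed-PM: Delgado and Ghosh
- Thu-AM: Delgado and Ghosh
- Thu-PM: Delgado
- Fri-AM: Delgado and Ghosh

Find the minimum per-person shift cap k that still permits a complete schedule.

With 2 technicians and 7 worker-slots to fill, someone must work at least ⌈7/2⌉ = 4 shifts, so k ≥ 4.
k = 4 works: Tue-PM→Delgado, Wed-AM→Delgado, Wed-PM→Ghosh, Thu-AM→Ghosh, Thu-PM→Delgado, Fri-AM→Delgado+Ghosh.
Loads: Delgado 4, Ghosh 3 — all ≤ 4.

4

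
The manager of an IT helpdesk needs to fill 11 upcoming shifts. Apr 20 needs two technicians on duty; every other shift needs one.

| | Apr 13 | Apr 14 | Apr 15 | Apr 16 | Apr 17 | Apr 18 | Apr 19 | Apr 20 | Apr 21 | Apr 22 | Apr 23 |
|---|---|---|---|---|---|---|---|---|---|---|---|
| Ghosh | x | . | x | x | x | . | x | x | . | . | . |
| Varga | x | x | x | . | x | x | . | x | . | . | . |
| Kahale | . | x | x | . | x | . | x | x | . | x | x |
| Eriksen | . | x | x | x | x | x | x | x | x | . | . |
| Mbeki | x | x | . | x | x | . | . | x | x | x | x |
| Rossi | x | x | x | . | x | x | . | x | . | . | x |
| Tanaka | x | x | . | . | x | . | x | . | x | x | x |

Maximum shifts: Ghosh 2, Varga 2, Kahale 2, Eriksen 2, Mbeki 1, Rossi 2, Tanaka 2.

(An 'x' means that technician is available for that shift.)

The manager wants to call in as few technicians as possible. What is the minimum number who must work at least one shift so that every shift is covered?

12 slots to fill and no one can take more than 2, so at least ⌈12/2⌉ = 6 technicians are needed.
Ghosh, Varga, Kahale, Eriksen, Rossi, and Tanaka alone can cover everything: Apr 13→Ghosh, Apr 14→Tanaka, Apr 15→Rossi, Apr 16→Ghosh, Apr 17→Tanaka, Apr 18→Varga, Apr 19→Eriksen, Apr 20→Varga+Rossi, Apr 21→Eriksen, Apr 22→Kahale, Apr 23→Kahale.

6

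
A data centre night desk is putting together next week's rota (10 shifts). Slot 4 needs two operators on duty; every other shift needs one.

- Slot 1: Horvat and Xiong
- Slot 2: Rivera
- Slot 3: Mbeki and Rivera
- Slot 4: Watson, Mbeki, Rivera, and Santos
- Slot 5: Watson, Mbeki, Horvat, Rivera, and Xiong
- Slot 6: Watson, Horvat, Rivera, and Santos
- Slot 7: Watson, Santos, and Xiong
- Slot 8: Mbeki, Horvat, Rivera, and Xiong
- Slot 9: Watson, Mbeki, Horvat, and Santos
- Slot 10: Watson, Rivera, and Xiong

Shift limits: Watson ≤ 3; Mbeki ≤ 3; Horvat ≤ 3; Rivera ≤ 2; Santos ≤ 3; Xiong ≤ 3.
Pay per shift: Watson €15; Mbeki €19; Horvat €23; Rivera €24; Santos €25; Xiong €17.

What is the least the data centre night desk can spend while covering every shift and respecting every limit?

€200

Slot 2 can only be covered by Rivera, so that assignment is forced.
Picking the cheapest available operator for each shift independently would cost €186, but that ignores the shift limits.
An optimal schedule: Slot 1→Xiong, Slot 2→Rivera, Slot 3→Mbeki, Slot 4→Watson+Mbeki, Slot 5→Xiong, Slot 6→Horvat, Slot 7→Watson, Slot 8→Xiong, Slot 9→Mbeki, Slot 10→Watson.
Total: 17 + 24 + 19 + 15 + 19 + 17 + 23 + 15 + 17 + 19 + 15 = €200.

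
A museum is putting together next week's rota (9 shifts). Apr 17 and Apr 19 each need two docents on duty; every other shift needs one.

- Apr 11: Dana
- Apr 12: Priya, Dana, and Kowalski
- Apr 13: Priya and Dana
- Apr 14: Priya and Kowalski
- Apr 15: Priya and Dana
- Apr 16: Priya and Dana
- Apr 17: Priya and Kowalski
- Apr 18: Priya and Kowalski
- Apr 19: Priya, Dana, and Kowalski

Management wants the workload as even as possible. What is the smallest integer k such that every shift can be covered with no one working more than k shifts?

With 3 docents and 11 worker-slots to fill, someone must work at least ⌈11/3⌉ = 4 shifts, so k ≥ 4.
k = 4 works: Apr 11→Dana, Apr 12→Dana, Apr 13→Priya, Apr 14→Priya, Apr 15→Priya, Apr 16→Dana, Apr 17→Priya+Kowalski, Apr 18→Kowalski, Apr 19→Dana+Kowalski.
Loads: Priya 4, Dana 4, Kowalski 3 — all ≤ 4.

4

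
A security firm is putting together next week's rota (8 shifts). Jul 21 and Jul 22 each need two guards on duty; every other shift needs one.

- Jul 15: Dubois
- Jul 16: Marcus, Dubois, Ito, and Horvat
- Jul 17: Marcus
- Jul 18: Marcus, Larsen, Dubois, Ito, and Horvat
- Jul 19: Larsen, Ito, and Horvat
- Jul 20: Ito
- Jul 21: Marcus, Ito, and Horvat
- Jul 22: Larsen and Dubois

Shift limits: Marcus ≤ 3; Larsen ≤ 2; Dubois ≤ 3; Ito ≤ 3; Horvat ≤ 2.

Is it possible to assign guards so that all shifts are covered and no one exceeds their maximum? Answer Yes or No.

Jul 15 can only be covered by Dubois, so that assignment is forced.
Jul 17 can only be covered by Marcus, so that assignment is forced.
Jul 20 can only be covered by Ito, so that assignment is forced.
One valid schedule: Jul 15→Dubois, Jul 16→Marcus, Jul 17→Marcus, Jul 18→Dubois, Jul 19→Larsen, Jul 20→Ito, Jul 21→Marcus+Ito, Jul 22→Larsen+Dubois.
Loads: Marcus 3/3, Larsen 2/2, Dubois 3/3, Ito 2/3, Horvat 0/2 — all within limits.

Yes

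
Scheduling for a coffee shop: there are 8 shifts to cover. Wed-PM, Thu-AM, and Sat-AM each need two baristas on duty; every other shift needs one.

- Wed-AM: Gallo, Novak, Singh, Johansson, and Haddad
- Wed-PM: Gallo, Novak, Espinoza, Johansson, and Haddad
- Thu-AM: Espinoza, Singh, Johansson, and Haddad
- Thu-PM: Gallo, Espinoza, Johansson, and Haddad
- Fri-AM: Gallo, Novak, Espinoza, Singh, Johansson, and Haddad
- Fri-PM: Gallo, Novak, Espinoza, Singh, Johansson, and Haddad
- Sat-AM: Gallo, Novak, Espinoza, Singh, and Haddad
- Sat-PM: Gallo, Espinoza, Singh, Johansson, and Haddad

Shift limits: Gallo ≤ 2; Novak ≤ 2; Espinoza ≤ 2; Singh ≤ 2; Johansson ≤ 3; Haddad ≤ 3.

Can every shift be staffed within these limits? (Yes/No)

Yes

One valid schedule: Wed-AM→Gallo, Wed-PM→Johansson+Haddad, Thu-AM→Espinoza+Singh, Thu-PM→Gallo, Fri-AM→Novak, Fri-PM→Novak, Sat-AM→Singh+Haddad, Sat-PM→Espinoza.
Loads: Gallo 2/2, Novak 2/2, Espinoza 2/2, Singh 2/2, Johansson 1/3, Haddad 2/3 — all within limits.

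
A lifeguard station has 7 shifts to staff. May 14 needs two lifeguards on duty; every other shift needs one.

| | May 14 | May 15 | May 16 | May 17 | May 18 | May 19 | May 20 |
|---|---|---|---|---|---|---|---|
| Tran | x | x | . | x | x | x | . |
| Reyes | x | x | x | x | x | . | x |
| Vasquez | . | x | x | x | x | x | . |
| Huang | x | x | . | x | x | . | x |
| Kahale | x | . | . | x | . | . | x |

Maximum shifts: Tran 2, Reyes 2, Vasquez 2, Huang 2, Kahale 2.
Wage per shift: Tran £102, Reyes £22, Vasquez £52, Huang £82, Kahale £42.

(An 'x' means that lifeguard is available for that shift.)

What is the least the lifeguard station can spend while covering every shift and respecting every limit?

£396

Picking the cheapest available lifeguard for each shift independently would cost £226, but that ignores the shift limits.
An optimal schedule: May 14→Kahale+Huang, May 15→Vasquez, May 16→Reyes, May 17→Kahale, May 18→Huang, May 19→Vasquez, May 20→Reyes.
Total: 42 + 82 + 52 + 22 + 42 + 82 + 52 + 22 = £396.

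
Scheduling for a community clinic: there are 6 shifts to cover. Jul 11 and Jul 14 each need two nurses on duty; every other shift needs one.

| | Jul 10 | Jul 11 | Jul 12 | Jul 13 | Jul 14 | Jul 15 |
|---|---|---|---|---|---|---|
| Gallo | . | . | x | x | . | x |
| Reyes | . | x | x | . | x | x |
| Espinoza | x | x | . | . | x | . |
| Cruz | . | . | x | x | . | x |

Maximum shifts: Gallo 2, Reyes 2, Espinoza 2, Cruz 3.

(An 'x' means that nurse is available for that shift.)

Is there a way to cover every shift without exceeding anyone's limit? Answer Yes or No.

No

Total capacity is 9 and 8 slots are needed, so capacity alone doesn't rule it out.
Shifts {Jul 10, Jul 11, Jul 14} need 5 worker-slots in total, but the nurses available for any of those shifts (Reyes and Espinoza) can supply at most 4 among them. So no valid schedule exists.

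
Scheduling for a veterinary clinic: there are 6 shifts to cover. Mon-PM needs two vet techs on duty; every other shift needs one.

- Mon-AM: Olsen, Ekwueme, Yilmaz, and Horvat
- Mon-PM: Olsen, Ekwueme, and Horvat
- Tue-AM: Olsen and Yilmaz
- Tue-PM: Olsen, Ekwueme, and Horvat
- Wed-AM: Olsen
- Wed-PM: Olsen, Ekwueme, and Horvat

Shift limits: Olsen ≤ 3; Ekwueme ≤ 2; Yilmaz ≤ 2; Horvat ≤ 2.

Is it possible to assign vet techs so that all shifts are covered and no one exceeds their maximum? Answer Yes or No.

Yes

Wed-AM can only be covered by Olsen, so that assignment is forced.
One valid schedule: Mon-AM→Yilmaz, Mon-PM→Olsen+Ekwueme, Tue-AM→Olsen, Tue-PM→Ekwueme, Wed-AM→Olsen, Wed-PM→Horvat.
Loads: Olsen 3/3, Ekwueme 2/2, Yilmaz 1/2, Horvat 1/2 — all within limits.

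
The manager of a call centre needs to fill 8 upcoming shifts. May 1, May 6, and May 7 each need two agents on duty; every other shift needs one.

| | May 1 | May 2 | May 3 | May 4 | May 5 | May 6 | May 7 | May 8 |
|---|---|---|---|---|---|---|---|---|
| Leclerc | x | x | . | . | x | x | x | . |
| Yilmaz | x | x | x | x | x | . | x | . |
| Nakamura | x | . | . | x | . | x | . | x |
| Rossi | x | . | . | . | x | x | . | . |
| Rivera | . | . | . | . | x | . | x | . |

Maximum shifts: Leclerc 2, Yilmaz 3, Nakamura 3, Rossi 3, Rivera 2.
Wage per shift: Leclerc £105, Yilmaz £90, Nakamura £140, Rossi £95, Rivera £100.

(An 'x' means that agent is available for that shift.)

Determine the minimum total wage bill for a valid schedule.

May 3 can only be covered by Yilmaz, so that assignment is forced.
May 8 can only be covered by Nakamura, so that assignment is forced.
Picking the cheapest available agent for each shift independently would cost £1075, but that ignores the shift limits.
An optimal schedule: May 1→Rossi+Nakamura, May 2→Yilmaz, May 3→Yilmaz, May 4→Yilmaz, May 5→Rossi, May 6→Rossi+Leclerc, May 7→Rivera+Leclerc, May 8→Nakamura.
Total: 95 + 140 + 90 + 90 + 90 + 95 + 95 + 105 + 100 + 105 + 140 = £1145.

£1145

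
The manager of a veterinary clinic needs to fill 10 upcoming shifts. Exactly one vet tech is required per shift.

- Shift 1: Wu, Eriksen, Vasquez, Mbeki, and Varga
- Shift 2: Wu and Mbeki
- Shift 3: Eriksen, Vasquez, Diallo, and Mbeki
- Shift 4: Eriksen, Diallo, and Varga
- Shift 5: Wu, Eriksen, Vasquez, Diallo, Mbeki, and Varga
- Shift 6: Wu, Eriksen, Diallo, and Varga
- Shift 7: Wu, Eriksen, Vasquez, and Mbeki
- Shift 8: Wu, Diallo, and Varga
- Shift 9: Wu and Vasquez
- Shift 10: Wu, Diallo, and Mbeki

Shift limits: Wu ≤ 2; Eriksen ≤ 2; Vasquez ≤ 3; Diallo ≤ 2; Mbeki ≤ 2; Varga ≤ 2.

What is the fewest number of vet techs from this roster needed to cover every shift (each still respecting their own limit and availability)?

5

10 slots to fill and no one can take more than 3, so at least ⌈10/3⌉ = 4 vet techs are needed.
Any 4 vet techs together have capacity at most 3+2+2+2 = 9 < 10 slots, so 4 can never suffice.
Wu, Eriksen, Vasquez, Diallo, and Mbeki alone can cover everything: Shift 1→Vasquez, Shift 2→Wu, Shift 3→Vasquez, Shift 4→Eriksen, Shift 5→Diallo, Shift 6→Eriksen, Shift 7→Mbeki, Shift 8→Wu, Shift 9→Vasquez, Shift 10→Diallo.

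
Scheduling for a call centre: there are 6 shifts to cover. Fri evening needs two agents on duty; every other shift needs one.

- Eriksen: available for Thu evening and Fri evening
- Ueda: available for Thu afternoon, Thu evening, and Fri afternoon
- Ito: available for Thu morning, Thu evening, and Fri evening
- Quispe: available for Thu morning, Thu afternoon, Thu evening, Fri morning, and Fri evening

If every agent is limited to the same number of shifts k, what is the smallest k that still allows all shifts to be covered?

2

With 4 agents and 7 worker-slots to fill, someone must work at least ⌈7/4⌉ = 2 shifts, so k ≥ 2.
k = 2 works: Thu morning→Ito, Thu afternoon→Ueda, Thu evening→Eriksen, Fri morning→Quispe, Fri afternoon→Ueda, Fri evening→Eriksen+Ito.
Loads: Eriksen 2, Ueda 2, Ito 2, Quispe 1 — all ≤ 2.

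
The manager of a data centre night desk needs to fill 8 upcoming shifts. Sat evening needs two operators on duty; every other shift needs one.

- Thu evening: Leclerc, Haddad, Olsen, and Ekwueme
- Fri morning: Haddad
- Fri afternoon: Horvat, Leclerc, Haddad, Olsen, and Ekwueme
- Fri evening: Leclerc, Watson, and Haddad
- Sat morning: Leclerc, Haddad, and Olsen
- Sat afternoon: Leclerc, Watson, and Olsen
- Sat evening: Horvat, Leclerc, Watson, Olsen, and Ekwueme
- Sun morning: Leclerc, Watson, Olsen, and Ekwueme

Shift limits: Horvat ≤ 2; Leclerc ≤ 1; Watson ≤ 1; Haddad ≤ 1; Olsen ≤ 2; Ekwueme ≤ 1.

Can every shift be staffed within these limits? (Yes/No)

Total capacity is 2+1+1+1+2+1 = 8 but 9 worker-slots are needed — infeasible.

No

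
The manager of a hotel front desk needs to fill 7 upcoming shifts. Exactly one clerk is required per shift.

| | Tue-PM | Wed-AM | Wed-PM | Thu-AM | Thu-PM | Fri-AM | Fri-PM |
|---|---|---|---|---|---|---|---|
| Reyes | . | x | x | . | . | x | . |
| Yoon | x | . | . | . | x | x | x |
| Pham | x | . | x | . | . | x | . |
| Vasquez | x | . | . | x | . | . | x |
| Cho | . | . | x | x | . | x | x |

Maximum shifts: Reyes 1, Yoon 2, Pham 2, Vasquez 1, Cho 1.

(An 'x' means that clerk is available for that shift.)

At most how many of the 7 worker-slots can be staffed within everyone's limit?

7

Total capacity across all clerks is 1+2+2+1+1 = 7, and 7 slots are needed, so at most 7 can be filled.
An assignment achieving 7: Tue-PM→Yoon, Wed-AM→Reyes, Wed-PM→Pham, Thu-AM→Vasquez, Thu-PM→Yoon, Fri-AM→Pham, Fri-PM→Cho.
Loads: Reyes 1/1, Yoon 2/2, Pham 2/2, Vasquez 1/1, Cho 1/1.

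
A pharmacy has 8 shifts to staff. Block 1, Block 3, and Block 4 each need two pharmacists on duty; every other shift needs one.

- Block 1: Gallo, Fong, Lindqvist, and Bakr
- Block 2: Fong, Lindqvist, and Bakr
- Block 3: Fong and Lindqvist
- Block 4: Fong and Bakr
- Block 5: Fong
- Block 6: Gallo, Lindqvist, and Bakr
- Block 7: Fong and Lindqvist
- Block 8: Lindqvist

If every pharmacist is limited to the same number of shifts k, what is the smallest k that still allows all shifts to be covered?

3

With 4 pharmacists and 11 worker-slots to fill, someone must work at least ⌈11/4⌉ = 3 shifts, so k ≥ 3.
k = 3 works: Block 1→Gallo+Bakr, Block 2→Bakr, Block 3→Fong+Lindqvist, Block 4→Fong+Bakr, Block 5→Fong, Block 6→Gallo, Block 7→Lindqvist, Block 8→Lindqvist.
Loads: Gallo 2, Fong 3, Lindqvist 3, Bakr 3 — all ≤ 3.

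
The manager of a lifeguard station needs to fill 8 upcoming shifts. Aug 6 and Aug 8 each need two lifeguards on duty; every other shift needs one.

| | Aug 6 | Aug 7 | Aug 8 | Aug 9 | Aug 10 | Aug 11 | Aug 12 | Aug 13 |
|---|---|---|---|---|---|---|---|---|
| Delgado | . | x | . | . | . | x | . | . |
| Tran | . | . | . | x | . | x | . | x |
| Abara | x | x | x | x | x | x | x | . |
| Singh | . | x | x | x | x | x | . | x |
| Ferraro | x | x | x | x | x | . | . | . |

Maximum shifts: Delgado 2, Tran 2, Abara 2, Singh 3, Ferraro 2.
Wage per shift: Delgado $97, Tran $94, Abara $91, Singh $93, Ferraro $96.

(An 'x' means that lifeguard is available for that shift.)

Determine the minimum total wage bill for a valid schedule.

Aug 6 can only be covered by Abara and Ferraro, so that assignment is forced.
Aug 12 can only be covered by Abara, so that assignment is forced.
Picking the cheapest available lifeguard for each shift independently would cost $919, but that ignores the shift limits.
An optimal schedule: Aug 6→Abara+Ferraro, Aug 7→Delgado, Aug 8→Singh+Ferraro, Aug 9→Tran, Aug 10→Singh, Aug 11→Tran, Aug 12→Abara, Aug 13→Singh.
Total: 91 + 96 + 97 + 93 + 96 + 94 + 93 + 94 + 91 + 93 = $938.

$938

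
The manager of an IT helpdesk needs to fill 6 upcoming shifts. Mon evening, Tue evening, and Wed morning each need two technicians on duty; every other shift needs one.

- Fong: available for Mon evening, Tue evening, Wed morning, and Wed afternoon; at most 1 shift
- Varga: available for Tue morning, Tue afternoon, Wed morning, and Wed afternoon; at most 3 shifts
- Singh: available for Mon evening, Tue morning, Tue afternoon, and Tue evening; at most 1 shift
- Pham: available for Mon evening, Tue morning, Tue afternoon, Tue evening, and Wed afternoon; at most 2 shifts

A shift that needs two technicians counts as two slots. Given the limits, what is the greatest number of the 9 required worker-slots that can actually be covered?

7

Total capacity across all technicians is 1+3+1+2 = 7, and 9 slots are needed, so at most 7 can be filled.
An assignment achieving 7: Mon evening→Singh+Pham, Tue morning→Varga, Tue afternoon→Varga, Tue evening→Pham, Wed morning→Fong+Varga.
Loads: Fong 1/1, Varga 3/3, Singh 1/1, Pham 2/2.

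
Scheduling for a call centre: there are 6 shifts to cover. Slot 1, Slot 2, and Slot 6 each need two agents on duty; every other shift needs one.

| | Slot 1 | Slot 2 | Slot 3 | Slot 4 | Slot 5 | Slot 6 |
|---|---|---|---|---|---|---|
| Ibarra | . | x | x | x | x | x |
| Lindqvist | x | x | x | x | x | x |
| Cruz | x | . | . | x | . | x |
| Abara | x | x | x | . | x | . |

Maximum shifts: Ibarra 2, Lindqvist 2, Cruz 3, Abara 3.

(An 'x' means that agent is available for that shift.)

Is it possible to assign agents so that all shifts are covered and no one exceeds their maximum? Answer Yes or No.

One valid schedule: Slot 1→Lindqvist+Cruz, Slot 2→Ibarra+Lindqvist, Slot 3→Abara, Slot 4→Cruz, Slot 5→Abara, Slot 6→Ibarra+Cruz.
Loads: Ibarra 2/2, Lindqvist 2/2, Cruz 3/3, Abara 2/3 — all within limits.

Yes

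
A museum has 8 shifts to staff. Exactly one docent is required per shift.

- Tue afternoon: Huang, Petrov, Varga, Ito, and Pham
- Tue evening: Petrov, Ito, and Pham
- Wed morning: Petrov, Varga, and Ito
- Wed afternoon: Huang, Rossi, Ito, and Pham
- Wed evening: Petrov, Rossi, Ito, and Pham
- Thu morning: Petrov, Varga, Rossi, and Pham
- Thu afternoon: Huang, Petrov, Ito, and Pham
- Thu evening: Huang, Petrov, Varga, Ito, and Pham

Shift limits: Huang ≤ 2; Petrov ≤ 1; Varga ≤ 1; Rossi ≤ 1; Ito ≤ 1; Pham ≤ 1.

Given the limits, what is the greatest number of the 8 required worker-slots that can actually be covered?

Total capacity across all docents is 2+1+1+1+1+1 = 7, and 8 slots are needed, so at most 7 can be filled.
An assignment achieving 7: Tue afternoon→Ito, Tue evening→Petrov, Wed morning→Varga, Wed afternoon→Huang, Wed evening→Rossi, Thu morning→Pham, Thu afternoon→Huang.
Loads: Huang 2/2, Petrov 1/1, Varga 1/1, Rossi 1/1, Ito 1/1, Pham 1/1.

7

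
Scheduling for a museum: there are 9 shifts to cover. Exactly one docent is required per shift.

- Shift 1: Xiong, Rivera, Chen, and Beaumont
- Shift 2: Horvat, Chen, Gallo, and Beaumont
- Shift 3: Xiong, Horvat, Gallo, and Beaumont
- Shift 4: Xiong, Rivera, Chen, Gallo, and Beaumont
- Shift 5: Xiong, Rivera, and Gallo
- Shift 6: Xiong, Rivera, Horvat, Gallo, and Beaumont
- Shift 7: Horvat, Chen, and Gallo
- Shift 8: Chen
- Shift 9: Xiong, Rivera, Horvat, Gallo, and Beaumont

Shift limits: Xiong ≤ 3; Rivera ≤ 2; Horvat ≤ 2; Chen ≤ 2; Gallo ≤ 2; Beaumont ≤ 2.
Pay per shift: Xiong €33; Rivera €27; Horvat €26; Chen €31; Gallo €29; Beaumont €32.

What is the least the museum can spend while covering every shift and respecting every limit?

€258

Shift 8 can only be covered by Chen, so that assignment is forced.
Picking the cheapest available docent for each shift independently would cost €242, but that ignores the shift limits.
An optimal schedule: Shift 1→Rivera, Shift 2→Horvat, Shift 3→Gallo, Shift 4→Chen, Shift 5→Rivera, Shift 6→Gallo, Shift 7→Horvat, Shift 8→Chen, Shift 9→Beaumont.
Total: 27 + 26 + 29 + 31 + 27 + 29 + 26 + 31 + 32 = €258.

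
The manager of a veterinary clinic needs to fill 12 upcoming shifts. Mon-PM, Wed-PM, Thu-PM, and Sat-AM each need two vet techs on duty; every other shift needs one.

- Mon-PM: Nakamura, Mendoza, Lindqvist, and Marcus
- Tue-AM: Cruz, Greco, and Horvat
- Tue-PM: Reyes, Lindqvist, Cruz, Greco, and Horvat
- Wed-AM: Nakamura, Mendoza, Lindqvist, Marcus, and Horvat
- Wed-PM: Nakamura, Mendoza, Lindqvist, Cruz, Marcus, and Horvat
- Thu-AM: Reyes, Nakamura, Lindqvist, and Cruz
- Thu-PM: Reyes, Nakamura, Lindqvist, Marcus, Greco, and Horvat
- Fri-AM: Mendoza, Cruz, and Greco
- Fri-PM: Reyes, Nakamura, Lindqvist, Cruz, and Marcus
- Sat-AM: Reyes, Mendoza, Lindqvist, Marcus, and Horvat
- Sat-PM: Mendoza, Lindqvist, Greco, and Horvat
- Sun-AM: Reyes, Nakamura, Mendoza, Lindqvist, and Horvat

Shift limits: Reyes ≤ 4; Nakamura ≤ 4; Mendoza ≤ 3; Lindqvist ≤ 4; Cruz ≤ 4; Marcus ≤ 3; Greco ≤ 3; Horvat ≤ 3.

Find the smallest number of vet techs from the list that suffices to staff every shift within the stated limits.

4

16 slots to fill and no one can take more than 4, so at least ⌈16/4⌉ = 4 vet techs are needed.
Reyes, Nakamura, Lindqvist, and Cruz alone can cover everything: Mon-PM→Nakamura+Lindqvist, Tue-AM→Cruz, Tue-PM→Reyes, Wed-AM→Nakamura, Wed-PM→Nakamura+Lindqvist, Thu-AM→Cruz, Thu-PM→Reyes+Nakamura, Fri-AM→Cruz, Fri-PM→Cruz, Sat-AM→Reyes+Lindqvist, Sat-PM→Lindqvist, Sun-AM→Reyes.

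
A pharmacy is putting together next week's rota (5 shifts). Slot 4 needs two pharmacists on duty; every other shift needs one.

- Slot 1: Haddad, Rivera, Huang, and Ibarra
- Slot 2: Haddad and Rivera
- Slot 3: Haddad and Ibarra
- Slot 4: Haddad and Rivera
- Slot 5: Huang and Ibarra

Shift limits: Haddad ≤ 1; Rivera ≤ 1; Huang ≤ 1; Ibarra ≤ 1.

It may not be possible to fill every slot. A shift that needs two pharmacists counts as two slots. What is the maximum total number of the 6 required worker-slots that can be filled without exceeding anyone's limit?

4

Total capacity across all pharmacists is 1+1+1+1 = 4, and 6 slots are needed, so at most 4 can be filled.
An assignment achieving 4: Slot 2→Haddad, Slot 3→Ibarra, Slot 4→Rivera, Slot 5→Huang.
Loads: Haddad 1/1, Rivera 1/1, Huang 1/1, Ibarra 1/1.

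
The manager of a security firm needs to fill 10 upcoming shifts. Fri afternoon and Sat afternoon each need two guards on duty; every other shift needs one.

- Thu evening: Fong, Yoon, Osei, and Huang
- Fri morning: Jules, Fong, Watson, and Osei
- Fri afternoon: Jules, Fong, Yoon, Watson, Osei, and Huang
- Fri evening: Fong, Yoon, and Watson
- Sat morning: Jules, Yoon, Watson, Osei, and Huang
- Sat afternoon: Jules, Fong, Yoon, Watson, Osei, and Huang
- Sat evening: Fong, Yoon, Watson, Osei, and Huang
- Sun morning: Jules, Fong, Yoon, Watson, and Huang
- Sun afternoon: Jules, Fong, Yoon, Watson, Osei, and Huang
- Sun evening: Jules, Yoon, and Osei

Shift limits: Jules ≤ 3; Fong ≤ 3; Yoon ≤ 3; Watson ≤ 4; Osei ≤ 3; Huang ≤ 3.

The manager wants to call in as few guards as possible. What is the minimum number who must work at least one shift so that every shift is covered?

12 slots to fill and no one can take more than 4, so at least ⌈12/4⌉ = 3 guards are needed.
Any 3 guards together have capacity at most 4+3+3 = 10 < 12 slots, so 3 can never suffice.
Jules, Fong, Yoon, and Watson alone can cover everything: Thu evening→Fong, Fri morning→Jules, Fri afternoon→Yoon+Watson, Fri evening→Fong, Sat morning→Jules, Sat afternoon→Yoon+Watson, Sat evening→Fong, Sun morning→Yoon, Sun afternoon→Watson, Sun evening→Jules.

4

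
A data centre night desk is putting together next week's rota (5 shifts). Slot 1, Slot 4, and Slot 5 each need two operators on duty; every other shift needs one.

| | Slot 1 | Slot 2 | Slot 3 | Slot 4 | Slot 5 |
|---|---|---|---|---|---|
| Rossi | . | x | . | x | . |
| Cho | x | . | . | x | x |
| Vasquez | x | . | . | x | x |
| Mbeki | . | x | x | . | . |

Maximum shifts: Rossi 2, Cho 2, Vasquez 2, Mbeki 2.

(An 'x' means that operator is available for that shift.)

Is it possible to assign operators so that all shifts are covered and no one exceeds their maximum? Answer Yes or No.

Total capacity is 8 and 8 slots are needed, so capacity alone doesn't rule it out.
Shifts {Slot 1, Slot 4, Slot 5} need 6 worker-slots in total, but the operators available for any of those shifts (Rossi, Cho, and Vasquez) can supply at most 5 among them. So no valid schedule exists.

No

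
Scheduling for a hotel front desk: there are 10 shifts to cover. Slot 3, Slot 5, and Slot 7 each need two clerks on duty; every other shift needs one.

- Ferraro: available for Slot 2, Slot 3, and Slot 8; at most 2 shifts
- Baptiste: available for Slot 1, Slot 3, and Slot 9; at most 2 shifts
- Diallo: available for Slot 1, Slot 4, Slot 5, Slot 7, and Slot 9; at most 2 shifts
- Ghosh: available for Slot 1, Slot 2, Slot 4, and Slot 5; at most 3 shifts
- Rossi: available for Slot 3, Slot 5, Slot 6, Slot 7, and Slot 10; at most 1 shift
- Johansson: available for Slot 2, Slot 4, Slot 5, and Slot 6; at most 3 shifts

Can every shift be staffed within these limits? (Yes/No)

No

Total capacity is 13 and 13 slots are needed, so capacity alone doesn't rule it out.
Shifts {Slot 7, Slot 10} need 3 worker-slots in total, but the clerks available for any of those shifts (Diallo and Rossi) can supply at most 2 among them. So no valid schedule exists.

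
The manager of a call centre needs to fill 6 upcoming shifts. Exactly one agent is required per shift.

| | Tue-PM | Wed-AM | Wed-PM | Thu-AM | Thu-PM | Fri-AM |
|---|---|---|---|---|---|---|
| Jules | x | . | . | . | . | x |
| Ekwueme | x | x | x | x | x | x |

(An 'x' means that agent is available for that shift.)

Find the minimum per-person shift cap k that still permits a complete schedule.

With 2 agents and 6 worker-slots to fill, someone must work at least ⌈6/2⌉ = 3 shifts, so k ≥ 3.
k = 3 fails: Shifts {Wed-AM, Wed-PM, Thu-AM, Thu-PM} need 4 worker-slots in total, but the agents available for any of those shifts (Ekwueme) can supply at most 3 among them. So no valid schedule exists.
k = 4 works: Tue-PM→Jules, Wed-AM→Ekwueme, Wed-PM→Ekwueme, Thu-AM→Ekwueme, Thu-PM→Ekwueme, Fri-AM→Jules.
Loads: Jules 2, Ekwueme 4 — all ≤ 4.

4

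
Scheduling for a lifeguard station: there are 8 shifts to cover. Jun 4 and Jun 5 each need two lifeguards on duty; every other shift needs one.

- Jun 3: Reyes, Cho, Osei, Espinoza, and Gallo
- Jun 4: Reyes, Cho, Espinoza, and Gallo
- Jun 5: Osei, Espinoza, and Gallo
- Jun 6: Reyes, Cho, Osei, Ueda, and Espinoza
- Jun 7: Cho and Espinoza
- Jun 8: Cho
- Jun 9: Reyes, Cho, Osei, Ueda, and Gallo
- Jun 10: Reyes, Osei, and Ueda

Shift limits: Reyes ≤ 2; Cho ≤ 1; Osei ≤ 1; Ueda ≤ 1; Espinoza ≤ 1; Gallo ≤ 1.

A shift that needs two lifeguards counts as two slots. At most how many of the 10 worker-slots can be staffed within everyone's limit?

Total capacity across all lifeguards is 2+1+1+1+1+1 = 7, and 10 slots are needed, so at most 7 can be filled.
An assignment achieving 7: Jun 4→Reyes, Jun 5→Osei+Gallo, Jun 6→Ueda, Jun 7→Espinoza, Jun 8→Cho, Jun 10→Reyes.
Loads: Reyes 2/2, Cho 1/1, Osei 1/1, Ueda 1/1, Espinoza 1/1, Gallo 1/1.

7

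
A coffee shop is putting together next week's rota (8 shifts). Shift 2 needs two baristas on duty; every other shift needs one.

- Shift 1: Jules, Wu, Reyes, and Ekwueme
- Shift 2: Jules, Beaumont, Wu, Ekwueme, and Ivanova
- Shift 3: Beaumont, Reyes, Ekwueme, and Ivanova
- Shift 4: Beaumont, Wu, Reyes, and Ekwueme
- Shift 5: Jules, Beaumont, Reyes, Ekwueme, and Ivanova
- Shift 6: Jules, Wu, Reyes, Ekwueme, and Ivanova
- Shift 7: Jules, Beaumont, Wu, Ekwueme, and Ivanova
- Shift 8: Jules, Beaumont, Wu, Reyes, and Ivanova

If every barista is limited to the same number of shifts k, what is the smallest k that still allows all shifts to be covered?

With 6 baristas and 9 worker-slots to fill, someone must work at least ⌈9/6⌉ = 2 shifts, so k ≥ 2.
k = 2 works: Shift 1→Jules, Shift 2→Ekwueme+Ivanova, Shift 3→Beaumont, Shift 4→Beaumont, Shift 5→Jules, Shift 6→Wu, Shift 7→Wu, Shift 8→Reyes.
Loads: Jules 2, Beaumont 2, Wu 2, Reyes 1, Ekwueme 1, Ivanova 1 — all ≤ 2.

2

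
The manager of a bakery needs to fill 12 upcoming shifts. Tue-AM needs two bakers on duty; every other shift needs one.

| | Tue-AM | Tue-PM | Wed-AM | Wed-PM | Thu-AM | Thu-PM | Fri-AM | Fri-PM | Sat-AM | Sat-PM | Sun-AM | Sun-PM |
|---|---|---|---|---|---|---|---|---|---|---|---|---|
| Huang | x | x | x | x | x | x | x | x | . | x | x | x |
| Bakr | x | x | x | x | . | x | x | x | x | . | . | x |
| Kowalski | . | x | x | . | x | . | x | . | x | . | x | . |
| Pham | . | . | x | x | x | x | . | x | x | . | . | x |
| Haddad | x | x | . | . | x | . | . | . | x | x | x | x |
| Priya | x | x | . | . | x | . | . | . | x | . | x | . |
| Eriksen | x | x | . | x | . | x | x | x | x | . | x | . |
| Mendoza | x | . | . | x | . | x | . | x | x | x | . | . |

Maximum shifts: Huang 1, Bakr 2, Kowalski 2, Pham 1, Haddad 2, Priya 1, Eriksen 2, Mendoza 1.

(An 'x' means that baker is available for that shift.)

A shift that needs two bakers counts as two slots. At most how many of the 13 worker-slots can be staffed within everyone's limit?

12

Total capacity across all bakers is 1+2+2+1+2+1+2+1 = 12, and 13 slots are needed, so at most 12 can be filled.
An assignment achieving 12: Tue-AM→Haddad+Priya, Tue-PM→Haddad, Wed-AM→Bakr, Wed-PM→Eriksen, Thu-AM→Kowalski, Thu-PM→Eriksen, Fri-AM→Bakr, Fri-PM→Mendoza, Sat-PM→Huang, Sun-AM→Kowalski, Sun-PM→Pham.
Loads: Huang 1/1, Bakr 2/2, Kowalski 2/2, Pham 1/1, Haddad 2/2, Priya 1/1, Eriksen 2/2, Mendoza 1/1.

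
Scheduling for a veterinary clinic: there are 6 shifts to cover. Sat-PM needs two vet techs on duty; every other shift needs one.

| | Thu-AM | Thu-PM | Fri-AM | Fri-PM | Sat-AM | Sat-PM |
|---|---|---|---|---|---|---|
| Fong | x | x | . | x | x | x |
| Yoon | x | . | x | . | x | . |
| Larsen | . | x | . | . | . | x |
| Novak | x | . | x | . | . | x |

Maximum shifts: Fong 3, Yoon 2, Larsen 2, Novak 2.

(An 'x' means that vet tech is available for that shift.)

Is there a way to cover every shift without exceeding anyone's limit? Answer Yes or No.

Fri-PM can only be covered by Fong, so that assignment is forced.
One valid schedule: Thu-AM→Yoon, Thu-PM→Fong, Fri-AM→Yoon, Fri-PM→Fong, Sat-AM→Fong, Sat-PM→Larsen+Novak.
Loads: Fong 3/3, Yoon 2/2, Larsen 1/2, Novak 1/2 — all within limits.

Yes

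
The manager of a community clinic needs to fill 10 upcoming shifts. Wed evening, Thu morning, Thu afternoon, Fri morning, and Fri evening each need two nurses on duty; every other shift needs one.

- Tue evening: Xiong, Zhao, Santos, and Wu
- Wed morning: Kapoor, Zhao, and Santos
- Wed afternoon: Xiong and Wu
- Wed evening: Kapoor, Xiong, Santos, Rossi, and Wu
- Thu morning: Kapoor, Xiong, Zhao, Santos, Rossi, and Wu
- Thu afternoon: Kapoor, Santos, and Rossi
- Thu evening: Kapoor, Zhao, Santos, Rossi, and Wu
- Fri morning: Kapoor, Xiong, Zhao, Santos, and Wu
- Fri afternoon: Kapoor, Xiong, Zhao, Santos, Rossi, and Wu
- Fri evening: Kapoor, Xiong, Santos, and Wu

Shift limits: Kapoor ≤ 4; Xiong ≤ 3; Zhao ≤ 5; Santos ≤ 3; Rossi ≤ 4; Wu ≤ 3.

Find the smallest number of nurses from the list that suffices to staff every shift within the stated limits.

4

15 slots to fill and no one can take more than 5, so at least ⌈15/5⌉ = 3 nurses are needed.
Any 3 nurses together have capacity at most 5+4+4 = 13 < 15 slots, so 3 can never suffice.
Kapoor, Xiong, Zhao, and Santos alone can cover everything: Tue evening→Xiong, Wed morning→Zhao, Wed afternoon→Xiong, Wed evening→Kapoor+Xiong, Thu morning→Kapoor+Zhao, Thu afternoon→Kapoor+Santos, Thu evening→Zhao, Fri morning→Zhao+Santos, Fri afternoon→Zhao, Fri evening→Kapoor+Santos.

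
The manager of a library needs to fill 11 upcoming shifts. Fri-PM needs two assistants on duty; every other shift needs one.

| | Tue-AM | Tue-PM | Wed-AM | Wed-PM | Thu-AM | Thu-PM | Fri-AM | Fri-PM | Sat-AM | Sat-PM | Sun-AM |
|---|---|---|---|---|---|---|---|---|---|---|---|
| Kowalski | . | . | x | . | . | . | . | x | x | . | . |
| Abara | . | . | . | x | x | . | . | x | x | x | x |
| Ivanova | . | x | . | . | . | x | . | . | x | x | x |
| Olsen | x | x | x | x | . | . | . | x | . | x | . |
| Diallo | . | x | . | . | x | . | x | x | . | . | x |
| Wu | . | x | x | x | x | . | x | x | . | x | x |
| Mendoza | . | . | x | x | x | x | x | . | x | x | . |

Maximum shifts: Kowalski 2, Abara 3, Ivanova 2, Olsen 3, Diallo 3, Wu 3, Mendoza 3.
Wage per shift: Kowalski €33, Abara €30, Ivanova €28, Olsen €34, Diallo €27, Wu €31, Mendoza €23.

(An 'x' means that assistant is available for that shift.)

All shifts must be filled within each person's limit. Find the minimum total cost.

€330

Tue-AM can only be covered by Olsen, so that assignment is forced.
Picking the cheapest available assistant for each shift independently would cost €306, but that ignores the shift limits.
An optimal schedule: Tue-AM→Olsen, Tue-PM→Diallo, Wed-AM→Mendoza, Wed-PM→Abara, Thu-AM→Diallo, Thu-PM→Mendoza, Fri-AM→Mendoza, Fri-PM→Diallo+Abara, Sat-AM→Ivanova, Sat-PM→Abara, Sun-AM→Ivanova.
Total: 34 + 27 + 23 + 30 + 27 + 23 + 23 + 27 + 30 + 28 + 30 + 28 = €330.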